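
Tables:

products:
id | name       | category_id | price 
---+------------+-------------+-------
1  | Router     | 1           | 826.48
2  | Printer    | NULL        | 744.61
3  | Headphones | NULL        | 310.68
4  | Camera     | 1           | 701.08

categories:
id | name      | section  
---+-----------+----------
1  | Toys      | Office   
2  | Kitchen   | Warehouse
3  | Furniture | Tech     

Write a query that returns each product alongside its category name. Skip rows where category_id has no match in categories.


INNER JOIN keeps only products rows whose category_id matches an id in categories. Walk through each product:
  - product 1 (Router): category_id=1 -> matches Toys
  - product 2 (Printer): category_id=NULL, no match -> dropped
  - product 3 (Headphones): category_id=NULL, no match -> dropped
  - product 4 (Camera): category_id=1 -> matches Toys
So 2 of 4 rows are dropped.

SQL:
SELECT a.name, b.name AS category
FROM products a
INNER JOIN categories b ON a.category_id = b.id

Result:
name   | category
-------+---------
Router | Toys    
Camera | Toys    


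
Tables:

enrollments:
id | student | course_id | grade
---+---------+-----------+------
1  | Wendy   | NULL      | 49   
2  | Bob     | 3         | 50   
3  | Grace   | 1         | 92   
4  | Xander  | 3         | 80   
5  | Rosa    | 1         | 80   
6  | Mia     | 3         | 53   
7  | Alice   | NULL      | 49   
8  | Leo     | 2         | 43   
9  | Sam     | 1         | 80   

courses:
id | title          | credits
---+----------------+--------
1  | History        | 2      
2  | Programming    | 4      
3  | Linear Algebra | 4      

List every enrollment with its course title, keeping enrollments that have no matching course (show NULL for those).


LEFT JOIN keeps every row from enrollments (the left table); where course_id has no match in courses, the course columns become NULL. Walk through each enrollment:
  - enrollment 1 (Wendy): course_id=NULL, no match -> kept with NULL
  - enrollment 2 (Bob): course_id=3 -> matches Linear Algebra
  - enrollment 3 (Grace): course_id=1 -> matches History
  - enrollment 4 (Xander): course_id=3 -> matches Linear Algebra
  - enrollment 5 (Rosa): course_id=1 -> matches History
  - enrollment 6 (Mia): course_id=3 -> matches Linear Algebra
  - enrollment 7 (Alice): course_id=NULL, no match -> kept with NULL
  - enrollment 8 (Leo): course_id=2 -> matches Programming
  - enrollment 9 (Sam): course_id=1 -> matches History
All 9 rows appear; 2 have NULL course.

SQL:
SELECT a.student, b.title AS course
FROM enrollments a
LEFT JOIN courses b ON a.course_id = b.id

Result:
student | course        
--------+---------------
Wendy   | NULL          
Bob     | Linear Algebra
Grace   | History       
Xander  | Linear Algebra
Rosa    | History       
Mia     | Linear Algebra
Alice   | NULL          
Leo     | Programming   
Sam     | History       


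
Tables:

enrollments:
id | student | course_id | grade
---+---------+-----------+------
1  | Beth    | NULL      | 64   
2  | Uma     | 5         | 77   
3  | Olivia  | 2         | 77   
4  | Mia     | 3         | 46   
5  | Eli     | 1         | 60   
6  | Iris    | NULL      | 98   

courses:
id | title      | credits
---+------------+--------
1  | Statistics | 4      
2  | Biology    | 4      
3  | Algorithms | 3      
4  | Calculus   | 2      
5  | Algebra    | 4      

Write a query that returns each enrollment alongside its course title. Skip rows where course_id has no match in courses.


INNER JOIN keeps only enrollments rows whose course_id matches an id in courses. Walk through each enrollment:
  - enrollment 1 (Beth): course_id=NULL, no match -> dropped
  - enrollment 2 (Uma): course_id=5 -> matches Algebra
  - enrollment 3 (Olivia): course_id=2 -> matches Biology
  - enrollment 4 (Mia): course_id=3 -> matches Algorithms
  - enrollment 5 (Eli): course_id=1 -> matches Statistics
  - enrollment 6 (Iris): course_id=NULL, no match -> dropped
So 2 of 6 rows are dropped.

SQL:
SELECT a.student, b.title AS course
FROM enrollments a
INNER JOIN courses b ON a.course_id = b.id

Result:
student | course    
--------+-----------
Uma     | Algebra   
Olivia  | Biology   
Mia     | Algorithms
Eli     | Statistics


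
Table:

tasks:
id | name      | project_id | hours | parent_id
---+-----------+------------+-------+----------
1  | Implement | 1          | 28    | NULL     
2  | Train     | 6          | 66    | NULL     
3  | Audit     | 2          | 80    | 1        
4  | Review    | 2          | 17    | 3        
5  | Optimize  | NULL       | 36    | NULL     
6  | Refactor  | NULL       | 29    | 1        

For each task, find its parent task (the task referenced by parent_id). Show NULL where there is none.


This is a self-join: tasks is joined to a second copy of itself, matching each row's parent_id to another row's id. Use LEFT JOIN so rows with parent_id=NULL are kept.
  - task 1 (Implement): parent_id=NULL -> NULL
  - task 2 (Train): parent_id=NULL -> NULL
  - task 3 (Audit): parent_id=1 -> Implement
  - task 4 (Review): parent_id=3 -> Audit
  - task 5 (Optimize): parent_id=NULL -> NULL
  - task 6 (Refactor): parent_id=1 -> Implement

SQL:
SELECT a.name AS item, b.name AS parent
FROM tasks a
LEFT JOIN tasks b ON a.parent_id = b.id

Result:
item      | parent   
----------+----------
Implement | NULL     
Train     | NULL     
Audit     | Implement
Review    | Audit    
Optimize  | NULL     
Refactor  | Implement


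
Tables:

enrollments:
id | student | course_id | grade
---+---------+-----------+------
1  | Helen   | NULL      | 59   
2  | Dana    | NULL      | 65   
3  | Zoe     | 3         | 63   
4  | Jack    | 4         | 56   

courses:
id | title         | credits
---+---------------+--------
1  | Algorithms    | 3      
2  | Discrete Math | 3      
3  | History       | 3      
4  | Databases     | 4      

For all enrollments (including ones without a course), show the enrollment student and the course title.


LEFT JOIN keeps every row from enrollments (the left table); where course_id has no match in courses, the course columns become NULL. Walk through each enrollment:
  - enrollment 1 (Helen): course_id=NULL, no match -> kept with NULL
  - enrollment 2 (Dana): course_id=NULL, no match -> kept with NULL
  - enrollment 3 (Zoe): course_id=3 -> matches History
  - enrollment 4 (Jack): course_id=4 -> matches Databases
All 4 rows appear; 2 have NULL course.

SQL:
SELECT a.student, b.title AS course
FROM enrollments a
LEFT JOIN courses b ON a.course_id = b.id

Result:
student | course   
--------+----------
Helen   | NULL     
Dana    | NULL     
Zoe     | History  
Jack    | Databases


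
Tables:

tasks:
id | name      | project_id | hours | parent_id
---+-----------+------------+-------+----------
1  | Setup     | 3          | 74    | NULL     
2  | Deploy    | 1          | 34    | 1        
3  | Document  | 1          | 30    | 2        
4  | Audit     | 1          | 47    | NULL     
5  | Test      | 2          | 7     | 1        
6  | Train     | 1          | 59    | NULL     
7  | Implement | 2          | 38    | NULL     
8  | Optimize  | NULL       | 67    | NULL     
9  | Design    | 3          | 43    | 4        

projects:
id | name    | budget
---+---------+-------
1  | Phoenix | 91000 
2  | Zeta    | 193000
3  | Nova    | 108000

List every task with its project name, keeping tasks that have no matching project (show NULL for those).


LEFT JOIN keeps every row from tasks (the left table); where project_id has no match in projects, the project columns become NULL. Walk through each task:
  - task 1 (Setup): project_id=3 -> matches Nova
  - task 2 (Deploy): project_id=1 -> matches Phoenix
  - task 3 (Document): project_id=1 -> matches Phoenix
  - task 4 (Audit): project_id=1 -> matches Phoenix
  - task 5 (Test): project_id=2 -> matches Zeta
  - task 6 (Train): project_id=1 -> matches Phoenix
  - task 7 (Implement): project_id=2 -> matches Zeta
  - task 8 (Optimize): project_id=NULL, no match -> kept with NULL
  - task 9 (Design): project_id=3 -> matches Nova
All 9 rows appear; 1 has NULL project.

SQL:
SELECT a.name, b.name AS project
FROM tasks a
LEFT JOIN projects b ON a.project_id = b.id

Result:
name      | project
----------+--------
Setup     | Nova   
Deploy    | Phoenix
Document  | Phoenix
Audit     | Phoenix
Test      | Zeta   
Train     | Phoenix
Implement | Zeta   
Optimize  | NULL   
Design    | Nova   


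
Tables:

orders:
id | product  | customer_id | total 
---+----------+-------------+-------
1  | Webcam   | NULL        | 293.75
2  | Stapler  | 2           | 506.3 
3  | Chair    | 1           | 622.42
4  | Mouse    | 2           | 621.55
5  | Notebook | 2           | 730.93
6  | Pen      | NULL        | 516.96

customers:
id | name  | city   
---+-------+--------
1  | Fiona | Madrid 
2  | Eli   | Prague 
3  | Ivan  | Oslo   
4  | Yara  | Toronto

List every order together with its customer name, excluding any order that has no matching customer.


INNER JOIN keeps only orders rows whose customer_id matches an id in customers. Walk through each order:
  - order 1 (Webcam): customer_id=NULL, no match -> dropped
  - order 2 (Stapler): customer_id=2 -> matches Eli
  - order 3 (Chair): customer_id=1 -> matches Fiona
  - order 4 (Mouse): customer_id=2 -> matches Eli
  - order 5 (Notebook): customer_id=2 -> matches Eli
  - order 6 (Pen): customer_id=NULL, no match -> dropped
So 2 of 6 rows are dropped.

SQL:
SELECT a.product, b.name AS customer
FROM orders a
INNER JOIN customers b ON a.customer_id = b.id

Result:
product  | customer
---------+---------
Stapler  | Eli     
Chair    | Fiona   
Mouse    | Eli     
Notebook | Eli     


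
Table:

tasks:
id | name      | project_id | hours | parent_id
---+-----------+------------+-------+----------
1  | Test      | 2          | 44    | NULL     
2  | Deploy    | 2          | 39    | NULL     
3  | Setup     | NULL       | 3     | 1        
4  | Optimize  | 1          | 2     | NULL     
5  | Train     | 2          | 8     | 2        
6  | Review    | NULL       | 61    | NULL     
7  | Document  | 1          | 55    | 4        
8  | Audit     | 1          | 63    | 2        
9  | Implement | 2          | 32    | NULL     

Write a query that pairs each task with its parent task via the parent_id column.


This is a self-join: tasks is joined to a second copy of itself, matching each row's parent_id to another row's id. Use LEFT JOIN so rows with parent_id=NULL are kept.
  - task 1 (Test): parent_id=NULL -> NULL
  - task 2 (Deploy): parent_id=NULL -> NULL
  - task 3 (Setup): parent_id=1 -> Test
  - task 4 (Optimize): parent_id=NULL -> NULL
  - task 5 (Train): parent_id=2 -> Deploy
  - task 6 (Review): parent_id=NULL -> NULL
  - task 7 (Document): parent_id=4 -> Optimize
  - task 8 (Audit): parent_id=2 -> Deploy
  - task 9 (Implement): parent_id=NULL -> NULL

SQL:
SELECT a.name AS item, b.name AS parent
FROM tasks a
LEFT JOIN tasks b ON a.parent_id = b.id

Result:
item      | parent  
----------+---------
Test      | NULL    
Deploy    | NULL    
Setup     | Test    
Optimize  | NULL    
Train     | Deploy  
Review    | NULL    
Document  | Optimize
Audit     | Deploy  
Implement | NULL    


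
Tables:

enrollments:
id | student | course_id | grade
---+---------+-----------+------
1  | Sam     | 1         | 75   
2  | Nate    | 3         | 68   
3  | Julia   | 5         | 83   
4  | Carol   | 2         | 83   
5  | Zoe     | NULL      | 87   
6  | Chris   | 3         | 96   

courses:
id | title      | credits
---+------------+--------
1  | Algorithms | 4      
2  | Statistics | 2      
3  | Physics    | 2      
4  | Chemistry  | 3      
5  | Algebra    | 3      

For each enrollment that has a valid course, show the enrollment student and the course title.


INNER JOIN keeps only enrollments rows whose course_id matches an id in courses. Walk through each enrollment:
  - enrollment 1 (Sam): course_id=1 -> matches Algorithms
  - enrollment 2 (Nate): course_id=3 -> matches Physics
  - enrollment 3 (Julia): course_id=5 -> matches Algebra
  - enrollment 4 (Carol): course_id=2 -> matches Statistics
  - enrollment 5 (Zoe): course_id=NULL, no match -> dropped
  - enrollment 6 (Chris): course_id=3 -> matches Physics
So 1 of 6 rows is dropped.

SQL:
SELECT a.student, b.title AS course
FROM enrollments a
INNER JOIN courses b ON a.course_id = b.id

Result:
student | course    
--------+-----------
Sam     | Algorithms
Nate    | Physics   
Julia   | Algebra   
Carol   | Statistics
Chris   | Physics   


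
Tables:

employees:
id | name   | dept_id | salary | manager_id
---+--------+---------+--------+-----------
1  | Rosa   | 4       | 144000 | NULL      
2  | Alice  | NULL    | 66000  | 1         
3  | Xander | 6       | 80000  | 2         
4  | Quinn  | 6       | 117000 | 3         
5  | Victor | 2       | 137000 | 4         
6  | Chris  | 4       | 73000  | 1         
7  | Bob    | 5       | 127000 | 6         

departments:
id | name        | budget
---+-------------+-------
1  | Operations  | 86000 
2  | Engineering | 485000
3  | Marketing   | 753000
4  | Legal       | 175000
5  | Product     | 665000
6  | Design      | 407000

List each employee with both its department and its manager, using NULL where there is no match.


Two LEFT JOINs from the same base table employees: one to departments via dept_id, one to employees itself via manager_id. Both are LEFT so every employee is preserved.
Match against departments:
  - employee 1 (Rosa): dept_id=4 -> matches Legal
  - employee 2 (Alice): dept_id=NULL, no match -> kept with NULL
  - employee 3 (Xander): dept_id=6 -> matches Design
  - employee 4 (Quinn): dept_id=6 -> matches Design
  - employee 5 (Victor): dept_id=2 -> matches Engineering
  - employee 6 (Chris): dept_id=4 -> matches Legal
  - employee 7 (Bob): dept_id=5 -> matches Product
Match against employees (self):
  - employee 1 (Rosa): manager_id=NULL -> NULL
  - employee 2 (Alice): manager_id=1 -> Rosa
  - employee 3 (Xander): manager_id=2 -> Alice
  - employee 4 (Quinn): manager_id=3 -> Xander
  - employee 5 (Victor): manager_id=4 -> Quinn
  - employee 6 (Chris): manager_id=1 -> Rosa
  - employee 7 (Bob): manager_id=6 -> Chris

SQL:
SELECT a.name, b.name AS department, c.name AS manager
FROM employees a
LEFT JOIN departments b ON a.dept_id = b.id
LEFT JOIN employees c ON a.manager_id = c.id

Result:
name   | department  | manager
-------+-------------+--------
Rosa   | Legal       | NULL   
Alice  | NULL        | Rosa   
Xander | Design      | Alice  
Quinn  | Design      | Xander 
Victor | Engineering | Quinn  
Chris  | Legal       | Rosa   
Bob    | Product     | Chris  


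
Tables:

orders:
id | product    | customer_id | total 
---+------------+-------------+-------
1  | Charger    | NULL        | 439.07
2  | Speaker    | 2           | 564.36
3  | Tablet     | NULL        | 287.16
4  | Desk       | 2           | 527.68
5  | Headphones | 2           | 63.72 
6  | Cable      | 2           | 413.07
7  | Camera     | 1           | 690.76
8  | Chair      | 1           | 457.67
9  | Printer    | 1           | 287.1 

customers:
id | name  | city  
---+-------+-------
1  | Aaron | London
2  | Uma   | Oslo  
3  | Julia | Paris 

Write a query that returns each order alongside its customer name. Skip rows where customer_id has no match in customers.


INNER JOIN keeps only orders rows whose customer_id matches an id in customers. Walk through each order:
  - order 1 (Charger): customer_id=NULL, no match -> dropped
  - order 2 (Speaker): customer_id=2 -> matches Uma
  - order 3 (Tablet): customer_id=NULL, no match -> dropped
  - order 4 (Desk): customer_id=2 -> matches Uma
  - order 5 (Headphones): customer_id=2 -> matches Uma
  - order 6 (Cable): customer_id=2 -> matches Uma
  - order 7 (Camera): customer_id=1 -> matches Aaron
  - order 8 (Chair): customer_id=1 -> matches Aaron
  - order 9 (Printer): customer_id=1 -> matches Aaron
So 2 of 9 rows are dropped.

SQL:
SELECT a.product, b.name AS customer
FROM orders a
INNER JOIN customers b ON a.customer_id = b.id

Result:
product    | customer
-----------+---------
Speaker    | Uma     
Desk       | Uma     
Headphones | Uma     
Cable      | Uma     
Camera     | Aaron   
Chair      | Aaron   
Printer    | Aaron   


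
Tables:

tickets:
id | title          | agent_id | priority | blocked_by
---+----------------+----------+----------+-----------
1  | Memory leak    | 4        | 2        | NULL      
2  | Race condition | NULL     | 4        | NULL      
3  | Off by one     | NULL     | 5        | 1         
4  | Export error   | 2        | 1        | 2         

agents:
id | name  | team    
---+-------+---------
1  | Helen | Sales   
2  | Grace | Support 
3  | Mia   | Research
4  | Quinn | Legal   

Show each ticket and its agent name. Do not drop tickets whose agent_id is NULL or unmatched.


LEFT JOIN keeps every row from tickets (the left table); where agent_id has no match in agents, the agent columns become NULL. Walk through each ticket:
  - ticket 1 (Memory leak): agent_id=4 -> matches Quinn
  - ticket 2 (Race condition): agent_id=NULL, no match -> kept with NULL
  - ticket 3 (Off by one): agent_id=NULL, no match -> kept with NULL
  - ticket 4 (Export error): agent_id=2 -> matches Grace
All 4 rows appear; 2 have NULL agent.

SQL:
SELECT a.title, b.name AS agent
FROM tickets a
LEFT JOIN agents b ON a.agent_id = b.id

Result:
title          | agent
---------------+------
Memory leak    | Quinn
Race condition | NULL 
Off by one     | NULL 
Export error   | Grace


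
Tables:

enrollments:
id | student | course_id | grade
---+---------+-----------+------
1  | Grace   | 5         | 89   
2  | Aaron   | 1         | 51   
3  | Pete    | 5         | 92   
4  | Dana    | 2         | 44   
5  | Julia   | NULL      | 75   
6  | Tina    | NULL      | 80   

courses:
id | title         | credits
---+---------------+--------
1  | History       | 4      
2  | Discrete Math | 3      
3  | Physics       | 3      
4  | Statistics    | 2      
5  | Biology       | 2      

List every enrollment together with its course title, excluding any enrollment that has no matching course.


INNER JOIN keeps only enrollments rows whose course_id matches an id in courses. Walk through each enrollment:
  - enrollment 1 (Grace): course_id=5 -> matches Biology
  - enrollment 2 (Aaron): course_id=1 -> matches History
  - enrollment 3 (Pete): course_id=5 -> matches Biology
  - enrollment 4 (Dana): course_id=2 -> matches Discrete Math
  - enrollment 5 (Julia): course_id=NULL, no match -> dropped
  - enrollment 6 (Tina): course_id=NULL, no match -> dropped
So 2 of 6 rows are dropped.

SQL:
SELECT a.student, b.title AS course
FROM enrollments a
INNER JOIN courses b ON a.course_id = b.id

Result:
student | course       
--------+--------------
Grace   | Biology      
Aaron   | History      
Pete    | Biology      
Dana    | Discrete Math


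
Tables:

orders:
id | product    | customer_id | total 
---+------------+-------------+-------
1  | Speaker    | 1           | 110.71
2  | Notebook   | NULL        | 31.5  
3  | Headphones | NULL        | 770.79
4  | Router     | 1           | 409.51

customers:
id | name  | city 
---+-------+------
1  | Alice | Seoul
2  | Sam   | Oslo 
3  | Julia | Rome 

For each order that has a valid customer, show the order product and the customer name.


INNER JOIN keeps only orders rows whose customer_id matches an id in customers. Walk through each order:
  - order 1 (Speaker): customer_id=1 -> matches Alice
  - order 2 (Notebook): customer_id=NULL, no match -> dropped
  - order 3 (Headphones): customer_id=NULL, no match -> dropped
  - order 4 (Router): customer_id=1 -> matches Alice
So 2 of 4 rows are dropped.

SQL:
SELECT a.product, b.name AS customer
FROM orders a
INNER JOIN customers b ON a.customer_id = b.id

Result:
product | customer
--------+---------
Speaker | Alice   
Router  | Alice   


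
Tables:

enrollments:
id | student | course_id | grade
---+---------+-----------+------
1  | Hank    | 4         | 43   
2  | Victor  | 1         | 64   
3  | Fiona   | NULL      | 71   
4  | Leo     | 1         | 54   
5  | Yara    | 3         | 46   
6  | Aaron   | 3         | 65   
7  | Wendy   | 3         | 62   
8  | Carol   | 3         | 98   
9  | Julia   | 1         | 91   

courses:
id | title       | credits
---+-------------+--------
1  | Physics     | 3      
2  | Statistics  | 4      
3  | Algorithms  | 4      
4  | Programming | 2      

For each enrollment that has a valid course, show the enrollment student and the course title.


INNER JOIN keeps only enrollments rows whose course_id matches an id in courses. Walk through each enrollment:
  - enrollment 1 (Hank): course_id=4 -> matches Programming
  - enrollment 2 (Victor): course_id=1 -> matches Physics
  - enrollment 3 (Fiona): course_id=NULL, no match -> dropped
  - enrollment 4 (Leo): course_id=1 -> matches Physics
  - enrollment 5 (Yara): course_id=3 -> matches Algorithms
  - enrollment 6 (Aaron): course_id=3 -> matches Algorithms
  - enrollment 7 (Wendy): course_id=3 -> matches Algorithms
  - enrollment 8 (Carol): course_id=3 -> matches Algorithms
  - enrollment 9 (Julia): course_id=1 -> matches Physics
So 1 of 9 rows is dropped.

SQL:
SELECT a.student, b.title AS course
FROM enrollments a
INNER JOIN courses b ON a.course_id = b.id

Result:
student | course     
--------+------------
Hank    | Programming
Victor  | Physics    
Leo     | Physics    
Yara    | Algorithms 
Aaron   | Algorithms 
Wendy   | Algorithms 
Carol   | Algorithms 
Julia   | Physics    


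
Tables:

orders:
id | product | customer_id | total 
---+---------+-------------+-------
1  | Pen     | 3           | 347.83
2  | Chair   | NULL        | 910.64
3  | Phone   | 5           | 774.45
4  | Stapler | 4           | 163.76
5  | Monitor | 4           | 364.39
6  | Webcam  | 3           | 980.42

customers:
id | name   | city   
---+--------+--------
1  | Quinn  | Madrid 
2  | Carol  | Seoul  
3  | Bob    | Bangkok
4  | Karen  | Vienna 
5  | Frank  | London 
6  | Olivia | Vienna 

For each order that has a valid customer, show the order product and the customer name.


INNER JOIN keeps only orders rows whose customer_id matches an id in customers. Walk through each order:
  - order 1 (Pen): customer_id=3 -> matches Bob
  - order 2 (Chair): customer_id=NULL, no match -> dropped
  - order 3 (Phone): customer_id=5 -> matches Frank
  - order 4 (Stapler): customer_id=4 -> matches Karen
  - order 5 (Monitor): customer_id=4 -> matches Karen
  - order 6 (Webcam): customer_id=3 -> matches Bob
So 1 of 6 rows is dropped.

SQL:
SELECT a.product, b.name AS customer
FROM orders a
INNER JOIN customers b ON a.customer_id = b.id

Result:
product | customer
--------+---------
Pen     | Bob     
Phone   | Frank   
Stapler | Karen   
Monitor | Karen   
Webcam  | Bob     


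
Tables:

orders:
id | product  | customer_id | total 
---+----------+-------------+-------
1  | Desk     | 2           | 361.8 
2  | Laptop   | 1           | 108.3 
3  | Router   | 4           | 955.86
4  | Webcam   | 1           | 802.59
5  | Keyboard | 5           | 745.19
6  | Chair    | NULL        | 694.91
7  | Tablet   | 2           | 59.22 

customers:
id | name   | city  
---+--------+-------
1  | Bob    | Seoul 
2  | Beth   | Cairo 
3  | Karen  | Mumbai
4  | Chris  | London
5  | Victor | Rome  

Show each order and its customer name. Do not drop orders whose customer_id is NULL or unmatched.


LEFT JOIN keeps every row from orders (the left table); where customer_id has no match in customers, the customer columns become NULL. Walk through each order:
  - order 1 (Desk): customer_id=2 -> matches Beth
  - order 2 (Laptop): customer_id=1 -> matches Bob
  - order 3 (Router): customer_id=4 -> matches Chris
  - order 4 (Webcam): customer_id=1 -> matches Bob
  - order 5 (Keyboard): customer_id=5 -> matches Victor
  - order 6 (Chair): customer_id=NULL, no match -> kept with NULL
  - order 7 (Tablet): customer_id=2 -> matches Beth
All 7 rows appear; 1 has NULL customer.

SQL:
SELECT a.product, b.name AS customer
FROM orders a
LEFT JOIN customers b ON a.customer_id = b.id

Result:
product  | customer
---------+---------
Desk     | Beth    
Laptop   | Bob     
Router   | Chris   
Webcam   | Bob     
Keyboard | Victor  
Chair    | NULL    
Tablet   | Beth    


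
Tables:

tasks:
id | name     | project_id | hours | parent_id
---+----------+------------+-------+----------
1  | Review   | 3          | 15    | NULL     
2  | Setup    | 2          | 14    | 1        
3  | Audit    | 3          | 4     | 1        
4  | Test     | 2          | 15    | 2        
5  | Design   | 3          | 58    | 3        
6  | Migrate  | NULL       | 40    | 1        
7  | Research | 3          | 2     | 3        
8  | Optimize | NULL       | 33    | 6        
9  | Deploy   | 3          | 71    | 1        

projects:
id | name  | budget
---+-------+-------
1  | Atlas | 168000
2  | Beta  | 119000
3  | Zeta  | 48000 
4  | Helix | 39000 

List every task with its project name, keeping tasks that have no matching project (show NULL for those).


LEFT JOIN keeps every row from tasks (the left table); where project_id has no match in projects, the project columns become NULL. Walk through each task:
  - task 1 (Review): project_id=3 -> matches Zeta
  - task 2 (Setup): project_id=2 -> matches Beta
  - task 3 (Audit): project_id=3 -> matches Zeta
  - task 4 (Test): project_id=2 -> matches Beta
  - task 5 (Design): project_id=3 -> matches Zeta
  - task 6 (Migrate): project_id=NULL, no match -> kept with NULL
  - task 7 (Research): project_id=3 -> matches Zeta
  - task 8 (Optimize): project_id=NULL, no match -> kept with NULL
  - task 9 (Deploy): project_id=3 -> matches Zeta
All 9 rows appear; 2 have NULL project.

SQL:
SELECT a.name, b.name AS project
FROM tasks a
LEFT JOIN projects b ON a.project_id = b.id

Result:
name     | project
---------+--------
Review   | Zeta   
Setup    | Beta   
Audit    | Zeta   
Test     | Beta   
Design   | Zeta   
Migrate  | NULL   
Research | Zeta   
Optimize | NULL   
Deploy   | Zeta   


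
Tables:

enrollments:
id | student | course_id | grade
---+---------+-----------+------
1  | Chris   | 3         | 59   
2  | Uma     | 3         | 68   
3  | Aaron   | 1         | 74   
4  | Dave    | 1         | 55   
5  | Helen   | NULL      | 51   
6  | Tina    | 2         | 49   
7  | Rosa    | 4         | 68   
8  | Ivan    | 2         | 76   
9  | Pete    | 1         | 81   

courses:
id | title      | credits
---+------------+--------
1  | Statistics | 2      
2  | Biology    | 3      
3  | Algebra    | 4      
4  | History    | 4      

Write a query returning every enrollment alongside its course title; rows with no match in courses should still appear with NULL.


LEFT JOIN keeps every row from enrollments (the left table); where course_id has no match in courses, the course columns become NULL. Walk through each enrollment:
  - enrollment 1 (Chris): course_id=3 -> matches Algebra
  - enrollment 2 (Uma): course_id=3 -> matches Algebra
  - enrollment 3 (Aaron): course_id=1 -> matches Statistics
  - enrollment 4 (Dave): course_id=1 -> matches Statistics
  - enrollment 5 (Helen): course_id=NULL, no match -> kept with NULL
  - enrollment 6 (Tina): course_id=2 -> matches Biology
  - enrollment 7 (Rosa): course_id=4 -> matches History
  - enrollment 8 (Ivan): course_id=2 -> matches Biology
  - enrollment 9 (Pete): course_id=1 -> matches Statistics
All 9 rows appear; 1 has NULL course.

SQL:
SELECT a.student, b.title AS course
FROM enrollments a
LEFT JOIN courses b ON a.course_id = b.id

Result:
student | course    
--------+-----------
Chris   | Algebra   
Uma     | Algebra   
Aaron   | Statistics
Dave    | Statistics
Helen   | NULL      
Tina    | Biology   
Rosa    | History   
Ivan    | Biology   
Pete    | Statistics


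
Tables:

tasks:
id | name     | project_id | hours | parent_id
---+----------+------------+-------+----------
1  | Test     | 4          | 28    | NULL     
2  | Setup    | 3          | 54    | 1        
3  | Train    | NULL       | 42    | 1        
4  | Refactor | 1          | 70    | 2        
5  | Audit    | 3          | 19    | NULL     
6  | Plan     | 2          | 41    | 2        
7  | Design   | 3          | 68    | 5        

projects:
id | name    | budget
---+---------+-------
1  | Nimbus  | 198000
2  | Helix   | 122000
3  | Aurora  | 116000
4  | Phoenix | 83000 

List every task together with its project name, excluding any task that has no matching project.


INNER JOIN keeps only tasks rows whose project_id matches an id in projects. Walk through each task:
  - task 1 (Test): project_id=4 -> matches Phoenix
  - task 2 (Setup): project_id=3 -> matches Aurora
  - task 3 (Train): project_id=NULL, no match -> dropped
  - task 4 (Refactor): project_id=1 -> matches Nimbus
  - task 5 (Audit): project_id=3 -> matches Aurora
  - task 6 (Plan): project_id=2 -> matches Helix
  - task 7 (Design): project_id=3 -> matches Aurora
So 1 of 7 rows is dropped.

SQL:
SELECT a.name, b.name AS project
FROM tasks a
INNER JOIN projects b ON a.project_id = b.id

Result:
name     | project
---------+--------
Test     | Phoenix
Setup    | Aurora 
Refactor | Nimbus 
Audit    | Aurora 
Plan     | Helix  
Design   | Aurora 


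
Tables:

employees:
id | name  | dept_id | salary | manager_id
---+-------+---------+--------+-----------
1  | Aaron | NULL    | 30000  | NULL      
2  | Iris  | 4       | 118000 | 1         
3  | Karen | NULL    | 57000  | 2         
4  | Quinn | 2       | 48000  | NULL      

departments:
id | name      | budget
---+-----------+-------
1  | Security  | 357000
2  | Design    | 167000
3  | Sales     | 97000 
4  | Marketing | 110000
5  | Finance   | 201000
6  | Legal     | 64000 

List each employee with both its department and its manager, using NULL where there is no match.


Two LEFT JOINs from the same base table employees: one to departments via dept_id, one to employees itself via manager_id. Both are LEFT so every employee is preserved.
Match against departments:
  - employee 1 (Aaron): dept_id=NULL, no match -> kept with NULL
  - employee 2 (Iris): dept_id=4 -> matches Marketing
  - employee 3 (Karen): dept_id=NULL, no match -> kept with NULL
  - employee 4 (Quinn): dept_id=2 -> matches Design
Match against employees (self):
  - employee 1 (Aaron): manager_id=NULL -> NULL
  - employee 2 (Iris): manager_id=1 -> Aaron
  - employee 3 (Karen): manager_id=2 -> Iris
  - employee 4 (Quinn): manager_id=NULL -> NULL

SQL:
SELECT a.name, b.name AS department, c.name AS manager
FROM employees a
LEFT JOIN departments b ON a.dept_id = b.id
LEFT JOIN employees c ON a.manager_id = c.id

Result:
name  | department | manager
------+------------+--------
Aaron | NULL       | NULL   
Iris  | Marketing  | Aaron  
Karen | NULL       | Iris   
Quinn | Design     | NULL   


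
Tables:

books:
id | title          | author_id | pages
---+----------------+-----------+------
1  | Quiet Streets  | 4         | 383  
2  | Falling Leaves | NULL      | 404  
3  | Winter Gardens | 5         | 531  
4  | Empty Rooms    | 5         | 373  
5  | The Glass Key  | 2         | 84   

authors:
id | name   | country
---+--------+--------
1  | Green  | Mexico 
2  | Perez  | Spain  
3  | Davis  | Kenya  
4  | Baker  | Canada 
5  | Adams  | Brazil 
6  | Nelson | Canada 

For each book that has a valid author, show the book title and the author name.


INNER JOIN keeps only books rows whose author_id matches an id in authors. Walk through each book:
  - book 1 (Quiet Streets): author_id=4 -> matches Baker
  - book 2 (Falling Leaves): author_id=NULL, no match -> dropped
  - book 3 (Winter Gardens): author_id=5 -> matches Adams
  - book 4 (Empty Rooms): author_id=5 -> matches Adams
  - book 5 (The Glass Key): author_id=2 -> matches Perez
So 1 of 5 rows is dropped.

SQL:
SELECT a.title, b.name AS author
FROM books a
INNER JOIN authors b ON a.author_id = b.id

Result:
title          | author
---------------+-------
Quiet Streets  | Baker 
Winter Gardens | Adams 
Empty Rooms    | Adams 
The Glass Key  | Perez 


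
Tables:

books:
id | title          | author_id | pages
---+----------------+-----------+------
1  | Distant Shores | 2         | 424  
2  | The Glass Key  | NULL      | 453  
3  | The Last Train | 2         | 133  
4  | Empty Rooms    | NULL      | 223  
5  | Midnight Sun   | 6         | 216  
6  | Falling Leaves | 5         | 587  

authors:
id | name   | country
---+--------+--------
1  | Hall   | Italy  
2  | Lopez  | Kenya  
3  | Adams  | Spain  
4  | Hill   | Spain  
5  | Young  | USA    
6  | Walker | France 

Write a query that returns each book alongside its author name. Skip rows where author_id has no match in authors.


INNER JOIN keeps only books rows whose author_id matches an id in authors. Walk through each book:
  - book 1 (Distant Shores): author_id=2 -> matches Lopez
  - book 2 (The Glass Key): author_id=NULL, no match -> dropped
  - book 3 (The Last Train): author_id=2 -> matches Lopez
  - book 4 (Empty Rooms): author_id=NULL, no match -> dropped
  - book 5 (Midnight Sun): author_id=6 -> matches Walker
  - book 6 (Falling Leaves): author_id=5 -> matches Young
So 2 of 6 rows are dropped.

SQL:
SELECT a.title, b.name AS author
FROM books a
INNER JOIN authors b ON a.author_id = b.id

Result:
title          | author
---------------+-------
Distant Shores | Lopez 
The Last Train | Lopez 
Midnight Sun   | Walker
Falling Leaves | Young 


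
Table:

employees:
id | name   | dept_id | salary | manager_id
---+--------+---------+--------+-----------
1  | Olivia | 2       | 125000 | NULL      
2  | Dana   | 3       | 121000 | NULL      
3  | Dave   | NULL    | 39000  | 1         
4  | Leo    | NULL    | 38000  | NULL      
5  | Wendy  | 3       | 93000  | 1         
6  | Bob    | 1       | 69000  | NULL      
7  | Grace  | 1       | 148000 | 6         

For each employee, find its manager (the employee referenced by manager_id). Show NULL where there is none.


This is a self-join: employees is joined to a second copy of itself, matching each row's manager_id to another row's id. Use LEFT JOIN so rows with manager_id=NULL are kept.
  - employee 1 (Olivia): manager_id=NULL -> NULL
  - employee 2 (Dana): manager_id=NULL -> NULL
  - employee 3 (Dave): manager_id=1 -> Olivia
  - employee 4 (Leo): manager_id=NULL -> NULL
  - employee 5 (Wendy): manager_id=1 -> Olivia
  - employee 6 (Bob): manager_id=NULL -> NULL
  - employee 7 (Grace): manager_id=6 -> Bob

SQL:
SELECT a.name AS item, b.name AS manager
FROM employees a
LEFT JOIN employees b ON a.manager_id = b.id

Result:
item   | manager
-------+--------
Olivia | NULL   
Dana   | NULL   
Dave   | Olivia 
Leo    | NULL   
Wendy  | Olivia 
Bob    | NULL   
Grace  | Bob    


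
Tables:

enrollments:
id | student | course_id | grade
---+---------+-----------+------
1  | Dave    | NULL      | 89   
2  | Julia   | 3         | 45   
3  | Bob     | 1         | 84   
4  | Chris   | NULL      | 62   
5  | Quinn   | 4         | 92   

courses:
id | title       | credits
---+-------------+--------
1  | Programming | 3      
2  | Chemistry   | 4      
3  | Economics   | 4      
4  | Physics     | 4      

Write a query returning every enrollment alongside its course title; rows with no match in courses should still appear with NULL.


LEFT JOIN keeps every row from enrollments (the left table); where course_id has no match in courses, the course columns become NULL. Walk through each enrollment:
  - enrollment 1 (Dave): course_id=NULL, no match -> kept with NULL
  - enrollment 2 (Julia): course_id=3 -> matches Economics
  - enrollment 3 (Bob): course_id=1 -> matches Programming
  - enrollment 4 (Chris): course_id=NULL, no match -> kept with NULL
  - enrollment 5 (Quinn): course_id=4 -> matches Physics
All 5 rows appear; 2 have NULL course.

SQL:
SELECT a.student, b.title AS course
FROM enrollments a
LEFT JOIN courses b ON a.course_id = b.id

Result:
student | course     
--------+------------
Dave    | NULL       
Julia   | Economics  
Bob     | Programming
Chris   | NULL       
Quinn   | Physics    


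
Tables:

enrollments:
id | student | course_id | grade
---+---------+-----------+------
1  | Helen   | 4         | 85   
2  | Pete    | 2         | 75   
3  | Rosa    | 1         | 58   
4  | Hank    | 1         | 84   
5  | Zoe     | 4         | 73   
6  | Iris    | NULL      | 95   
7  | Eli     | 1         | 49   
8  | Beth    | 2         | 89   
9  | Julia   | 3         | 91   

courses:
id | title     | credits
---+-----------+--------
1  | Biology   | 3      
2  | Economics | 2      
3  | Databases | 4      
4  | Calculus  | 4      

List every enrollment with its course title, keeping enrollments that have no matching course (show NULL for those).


LEFT JOIN keeps every row from enrollments (the left table); where course_id has no match in courses, the course columns become NULL. Walk through each enrollment:
  - enrollment 1 (Helen): course_id=4 -> matches Calculus
  - enrollment 2 (Pete): course_id=2 -> matches Economics
  - enrollment 3 (Rosa): course_id=1 -> matches Biology
  - enrollment 4 (Hank): course_id=1 -> matches Biology
  - enrollment 5 (Zoe): course_id=4 -> matches Calculus
  - enrollment 6 (Iris): course_id=NULL, no match -> kept with NULL
  - enrollment 7 (Eli): course_id=1 -> matches Biology
  - enrollment 8 (Beth): course_id=2 -> matches Economics
  - enrollment 9 (Julia): course_id=3 -> matches Databases
All 9 rows appear; 1 has NULL course.

SQL:
SELECT a.student, b.title AS course
FROM enrollments a
LEFT JOIN courses b ON a.course_id = b.id

Result:
student | course   
--------+----------
Helen   | Calculus 
Pete    | Economics
Rosa    | Biology  
Hank    | Biology  
Zoe     | Calculus 
Iris    | NULL     
Eli     | Biology  
Beth    | Economics
Julia   | Databases


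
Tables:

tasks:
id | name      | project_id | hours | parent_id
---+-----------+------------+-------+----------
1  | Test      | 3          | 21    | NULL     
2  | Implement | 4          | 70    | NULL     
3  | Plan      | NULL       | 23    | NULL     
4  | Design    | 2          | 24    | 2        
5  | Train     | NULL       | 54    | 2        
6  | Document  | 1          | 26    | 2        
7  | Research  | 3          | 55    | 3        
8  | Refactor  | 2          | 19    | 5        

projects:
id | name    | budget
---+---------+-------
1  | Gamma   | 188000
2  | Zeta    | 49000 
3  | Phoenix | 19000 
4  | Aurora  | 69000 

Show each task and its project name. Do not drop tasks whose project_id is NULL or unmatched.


LEFT JOIN keeps every row from tasks (the left table); where project_id has no match in projects, the project columns become NULL. Walk through each task:
  - task 1 (Test): project_id=3 -> matches Phoenix
  - task 2 (Implement): project_id=4 -> matches Aurora
  - task 3 (Plan): project_id=NULL, no match -> kept with NULL
  - task 4 (Design): project_id=2 -> matches Zeta
  - task 5 (Train): project_id=NULL, no match -> kept with NULL
  - task 6 (Document): project_id=1 -> matches Gamma
  - task 7 (Research): project_id=3 -> matches Phoenix
  - task 8 (Refactor): project_id=2 -> matches Zeta
All 8 rows appear; 2 have NULL project.

SQL:
SELECT a.name, b.name AS project
FROM tasks a
LEFT JOIN projects b ON a.project_id = b.id

Result:
name      | project
----------+--------
Test      | Phoenix
Implement | Aurora 
Plan      | NULL   
Design    | Zeta   
Train     | NULL   
Document  | Gamma  
Research  | Phoenix
Refactor  | Zeta   


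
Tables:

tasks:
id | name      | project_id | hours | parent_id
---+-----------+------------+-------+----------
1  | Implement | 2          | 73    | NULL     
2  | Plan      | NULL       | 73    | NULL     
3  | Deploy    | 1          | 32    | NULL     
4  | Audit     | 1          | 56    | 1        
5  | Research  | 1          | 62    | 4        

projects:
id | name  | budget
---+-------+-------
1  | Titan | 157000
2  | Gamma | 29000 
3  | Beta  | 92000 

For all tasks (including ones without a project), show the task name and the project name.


LEFT JOIN keeps every row from tasks (the left table); where project_id has no match in projects, the project columns become NULL. Walk through each task:
  - task 1 (Implement): project_id=2 -> matches Gamma
  - task 2 (Plan): project_id=NULL, no match -> kept with NULL
  - task 3 (Deploy): project_id=1 -> matches Titan
  - task 4 (Audit): project_id=1 -> matches Titan
  - task 5 (Research): project_id=1 -> matches Titan
All 5 rows appear; 1 has NULL project.

SQL:
SELECT a.name, b.name AS project
FROM tasks a
LEFT JOIN projects b ON a.project_id = b.id

Result:
name      | project
----------+--------
Implement | Gamma  
Plan      | NULL   
Deploy    | Titan  
Audit     | Titan  
Research  | Titan  
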